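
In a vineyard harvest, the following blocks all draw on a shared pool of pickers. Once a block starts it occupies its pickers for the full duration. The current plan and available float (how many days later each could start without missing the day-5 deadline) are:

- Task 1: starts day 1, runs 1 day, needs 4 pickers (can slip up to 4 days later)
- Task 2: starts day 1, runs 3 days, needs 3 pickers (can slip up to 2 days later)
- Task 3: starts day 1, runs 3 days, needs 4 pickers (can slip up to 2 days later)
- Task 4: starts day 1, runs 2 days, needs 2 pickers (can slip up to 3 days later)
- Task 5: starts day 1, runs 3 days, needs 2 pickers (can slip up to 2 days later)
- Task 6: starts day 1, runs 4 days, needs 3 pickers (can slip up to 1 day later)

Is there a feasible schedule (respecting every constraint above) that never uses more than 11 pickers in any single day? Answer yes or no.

The minimum achievable peak is 12; 11 < 12, so no feasible schedule stays within the cap.

no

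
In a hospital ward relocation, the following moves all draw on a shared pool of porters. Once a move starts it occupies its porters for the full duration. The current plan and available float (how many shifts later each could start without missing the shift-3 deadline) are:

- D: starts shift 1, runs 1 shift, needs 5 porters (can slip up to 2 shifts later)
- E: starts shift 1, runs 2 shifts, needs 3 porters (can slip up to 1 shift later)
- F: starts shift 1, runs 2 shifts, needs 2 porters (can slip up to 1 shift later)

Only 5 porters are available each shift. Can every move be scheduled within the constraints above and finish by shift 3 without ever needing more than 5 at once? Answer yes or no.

yes

Schedule D@1, E@2, F@2: s1:5  s2:5  s3:5 — peak 5 ≤ 5.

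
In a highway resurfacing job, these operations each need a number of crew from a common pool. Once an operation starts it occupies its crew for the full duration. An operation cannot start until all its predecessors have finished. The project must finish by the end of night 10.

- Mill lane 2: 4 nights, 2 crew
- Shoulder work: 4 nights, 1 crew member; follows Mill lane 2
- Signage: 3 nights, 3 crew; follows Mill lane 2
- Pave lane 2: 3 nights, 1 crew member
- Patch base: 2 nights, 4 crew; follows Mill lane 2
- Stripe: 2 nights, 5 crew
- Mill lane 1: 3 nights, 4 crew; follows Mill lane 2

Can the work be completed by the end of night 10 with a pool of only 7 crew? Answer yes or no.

yes

Schedule Mill lane 2@1, Shoulder work@5, Signage@8, Pave lane 2@3, Patch base@9, Stripe@1, Mill lane 1@5: n1:7  n2:7  n3:3  n4:3  n5:6  n6:5  n7:5  n8:4  n9:7  n10:7 — peak 7 ≤ 7.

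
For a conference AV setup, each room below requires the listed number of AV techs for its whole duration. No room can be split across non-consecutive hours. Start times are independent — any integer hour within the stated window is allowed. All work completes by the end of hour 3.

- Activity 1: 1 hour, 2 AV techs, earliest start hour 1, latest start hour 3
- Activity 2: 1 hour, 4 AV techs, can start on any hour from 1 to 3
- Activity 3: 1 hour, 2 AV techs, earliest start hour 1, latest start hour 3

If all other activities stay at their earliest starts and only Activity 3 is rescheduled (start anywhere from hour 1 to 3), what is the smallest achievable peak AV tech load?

Activity 3@1: h1:8  h2:0  h3:0 → peak 8
Activity 3@2: h1:6  h2:2  h3:0 → peak 6
Activity 3@3: h1:6  h2:0  h3:2 → peak 6
Best is Activity 3@2, peak 6.

6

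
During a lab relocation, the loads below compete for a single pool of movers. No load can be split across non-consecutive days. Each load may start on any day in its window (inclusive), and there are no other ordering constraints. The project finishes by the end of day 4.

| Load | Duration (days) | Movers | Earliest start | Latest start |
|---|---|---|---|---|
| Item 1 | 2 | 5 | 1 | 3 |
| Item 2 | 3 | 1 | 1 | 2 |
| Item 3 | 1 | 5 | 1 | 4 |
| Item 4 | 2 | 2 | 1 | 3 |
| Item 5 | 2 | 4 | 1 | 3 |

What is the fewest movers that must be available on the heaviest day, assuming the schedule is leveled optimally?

Early-start (Item 1@1, Item 2@1, Item 3@1, Item 4@1, Item 5@1) gives peak 17: d1:17  d2:12  d3:1  d4:0.
Shift Item 3→4, Item 5→3.
Schedule Item 1@1, Item 2@1, Item 3@4, Item 4@1, Item 5@3: d1:8  d2:8  d3:5  d4:9 — peak 9.

9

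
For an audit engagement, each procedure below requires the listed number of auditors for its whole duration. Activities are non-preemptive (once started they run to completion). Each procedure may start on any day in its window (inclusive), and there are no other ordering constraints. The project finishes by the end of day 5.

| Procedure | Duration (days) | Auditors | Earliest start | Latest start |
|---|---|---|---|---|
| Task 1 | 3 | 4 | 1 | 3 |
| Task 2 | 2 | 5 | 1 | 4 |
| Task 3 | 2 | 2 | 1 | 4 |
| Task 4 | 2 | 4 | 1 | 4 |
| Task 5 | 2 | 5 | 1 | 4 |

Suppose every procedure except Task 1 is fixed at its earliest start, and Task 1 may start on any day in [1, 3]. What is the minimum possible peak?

Task 1@1: d1:20  d2:20  d3:4  d4:0  d5:0 → peak 20
Task 1@2: d1:16  d2:20  d3:4  d4:4  d5:0 → peak 20
Task 1@3: d1:16  d2:16  d3:4  d4:4  d5:4 → peak 16
Best is Task 1@3, peak 16.

16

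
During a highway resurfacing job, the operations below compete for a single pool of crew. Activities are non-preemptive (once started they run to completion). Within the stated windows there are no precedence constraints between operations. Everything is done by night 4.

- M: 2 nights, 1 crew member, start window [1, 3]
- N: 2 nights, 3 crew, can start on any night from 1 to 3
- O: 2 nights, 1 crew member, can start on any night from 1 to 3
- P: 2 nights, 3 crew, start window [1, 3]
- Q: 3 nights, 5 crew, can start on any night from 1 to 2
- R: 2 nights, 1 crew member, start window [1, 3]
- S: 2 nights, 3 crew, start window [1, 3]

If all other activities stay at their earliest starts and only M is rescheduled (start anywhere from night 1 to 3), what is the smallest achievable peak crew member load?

M@1: n1:17  n2:17  n3:5  n4:0 → peak 17
M@2: n1:16  n2:17  n3:6  n4:0 → peak 17
M@3: n1:16  n2:16  n3:6  n4:1 → peak 16
Best is M@3, peak 16.

16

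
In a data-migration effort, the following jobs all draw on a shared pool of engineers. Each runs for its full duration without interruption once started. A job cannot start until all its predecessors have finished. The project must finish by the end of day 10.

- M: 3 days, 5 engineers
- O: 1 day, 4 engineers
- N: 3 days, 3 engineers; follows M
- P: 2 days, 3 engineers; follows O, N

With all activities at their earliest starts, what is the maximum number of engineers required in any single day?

Early-start schedule: M@1, O@1, N@4, P@7.
Load per day: day 1: 9, day 2: 5, day 3: 5, day 4: 3, day 5: 3, day 6: 3, day 7: 3, day 8: 3, day 9: 0, day 10: 0.
Peak is 9.

9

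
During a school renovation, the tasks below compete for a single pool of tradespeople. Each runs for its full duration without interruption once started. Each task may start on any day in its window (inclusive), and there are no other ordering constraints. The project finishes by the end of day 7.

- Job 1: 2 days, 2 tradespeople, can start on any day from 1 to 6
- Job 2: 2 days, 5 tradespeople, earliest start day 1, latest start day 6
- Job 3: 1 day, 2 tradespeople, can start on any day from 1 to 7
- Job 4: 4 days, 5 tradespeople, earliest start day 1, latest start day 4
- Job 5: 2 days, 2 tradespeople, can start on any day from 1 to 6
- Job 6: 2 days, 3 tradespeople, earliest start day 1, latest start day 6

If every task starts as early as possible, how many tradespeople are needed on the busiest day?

Early-start schedule: Job 1@1, Job 2@1, Job 3@1, Job 4@1, Job 5@1, Job 6@1.
Load per day: day 1: 19, day 2: 17, day 3: 5, day 4: 5, day 5: 0, day 6: 0, day 7: 0.
Peak is 19.

19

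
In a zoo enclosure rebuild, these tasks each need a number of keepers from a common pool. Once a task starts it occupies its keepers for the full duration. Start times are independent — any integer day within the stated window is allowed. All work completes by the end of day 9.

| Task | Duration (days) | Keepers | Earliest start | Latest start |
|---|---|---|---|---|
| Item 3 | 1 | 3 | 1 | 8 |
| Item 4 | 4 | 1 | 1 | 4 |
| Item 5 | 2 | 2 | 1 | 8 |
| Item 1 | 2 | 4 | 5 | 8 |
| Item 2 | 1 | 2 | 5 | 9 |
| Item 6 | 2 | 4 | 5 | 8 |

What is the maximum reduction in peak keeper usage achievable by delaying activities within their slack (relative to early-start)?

6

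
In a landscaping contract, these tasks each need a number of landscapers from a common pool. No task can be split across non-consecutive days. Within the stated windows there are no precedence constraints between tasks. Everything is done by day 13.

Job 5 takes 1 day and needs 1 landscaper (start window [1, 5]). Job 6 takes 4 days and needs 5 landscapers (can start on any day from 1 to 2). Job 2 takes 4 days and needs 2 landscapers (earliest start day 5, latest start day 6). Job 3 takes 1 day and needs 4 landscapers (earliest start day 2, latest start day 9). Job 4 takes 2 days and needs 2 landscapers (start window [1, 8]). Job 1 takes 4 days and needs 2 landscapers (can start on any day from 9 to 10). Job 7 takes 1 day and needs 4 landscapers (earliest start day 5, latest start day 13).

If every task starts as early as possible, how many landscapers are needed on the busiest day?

Early-start schedule: Job 5@1, Job 6@1, Job 2@5, Job 3@2, Job 4@1, Job 1@9, Job 7@5.
Load per day: day 1: 8, day 2: 11, day 3: 5, day 4: 5, day 5: 6, day 6: 2, day 7: 2, day 8: 2, day 9: 2, day 10: 2, day 11: 2, day 12: 2, day 13: 0.
Peak is 11.

11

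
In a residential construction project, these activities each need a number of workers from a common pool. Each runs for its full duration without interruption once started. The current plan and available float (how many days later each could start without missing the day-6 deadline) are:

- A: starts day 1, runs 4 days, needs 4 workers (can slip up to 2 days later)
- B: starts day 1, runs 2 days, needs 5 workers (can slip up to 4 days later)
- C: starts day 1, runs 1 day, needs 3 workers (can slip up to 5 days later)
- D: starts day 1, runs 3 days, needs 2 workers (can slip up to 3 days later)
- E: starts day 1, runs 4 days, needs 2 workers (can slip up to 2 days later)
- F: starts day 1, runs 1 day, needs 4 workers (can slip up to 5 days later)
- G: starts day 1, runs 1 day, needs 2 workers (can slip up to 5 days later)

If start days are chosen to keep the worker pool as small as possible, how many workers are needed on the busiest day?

9

Early-start (A@1, B@1, C@1, D@1, E@1, F@1, G@1) gives peak 22: d1:22  d2:13  d3:8  d4:6  d5:0  d6:0.
Shift C→3, D→4, E→3, F→5, G→6.
Schedule A@1, B@1, C@3, D@4, E@3, F@5, G@6: d1:9  d2:9  d3:9  d4:8  d5:8  d6:6 — peak 9.
Total worker-days = 49 over 6 days ⇒ peak ≥ ⌈49/6⌉ = 9, so 9 is optimal.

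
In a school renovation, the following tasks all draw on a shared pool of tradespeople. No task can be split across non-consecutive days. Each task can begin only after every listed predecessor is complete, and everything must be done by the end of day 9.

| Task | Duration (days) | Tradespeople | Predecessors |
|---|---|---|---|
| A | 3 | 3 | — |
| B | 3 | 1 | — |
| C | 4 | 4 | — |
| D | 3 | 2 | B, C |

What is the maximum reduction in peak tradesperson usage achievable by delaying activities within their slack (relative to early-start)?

3

Early-start peak: d1:8  d2:8  d3:8  d4:4  d5:2  d6:2  d7:2  d8:0  d9:0 ⇒ 8.
Leveled (A@5, B@1, C@1, D@5): d1:5  d2:5  d3:5  d4:4  d5:5  d6:5  d7:5  d8:0  d9:0 ⇒ 5.
Reduction 8 − 5 = 3.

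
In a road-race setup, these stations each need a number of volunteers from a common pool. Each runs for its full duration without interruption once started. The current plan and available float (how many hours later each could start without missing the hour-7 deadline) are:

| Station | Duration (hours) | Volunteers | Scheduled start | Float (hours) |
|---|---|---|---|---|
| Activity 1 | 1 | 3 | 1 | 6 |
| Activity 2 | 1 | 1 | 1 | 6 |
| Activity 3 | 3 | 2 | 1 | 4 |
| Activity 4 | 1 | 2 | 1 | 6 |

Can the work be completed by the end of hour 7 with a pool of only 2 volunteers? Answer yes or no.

The minimum achievable peak is 3; 2 < 3, so no feasible schedule stays within the cap.

no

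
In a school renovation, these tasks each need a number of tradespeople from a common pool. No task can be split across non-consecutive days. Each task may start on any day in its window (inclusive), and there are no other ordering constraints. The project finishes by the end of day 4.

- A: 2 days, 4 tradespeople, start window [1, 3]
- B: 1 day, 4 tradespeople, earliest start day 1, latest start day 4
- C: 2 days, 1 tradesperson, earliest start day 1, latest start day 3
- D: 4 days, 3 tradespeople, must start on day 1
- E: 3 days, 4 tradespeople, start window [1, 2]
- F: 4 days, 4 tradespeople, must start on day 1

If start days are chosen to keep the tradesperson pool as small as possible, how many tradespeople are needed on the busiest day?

Early-start (A@1, B@1, C@1, D@1, E@1, F@1) gives peak 20: d1:20  d2:16  d3:11  d4:7.
Shift C→3, E→2.
Schedule A@1, B@1, C@3, D@1, E@2, F@1: d1:15  d2:15  d3:12  d4:12 — peak 15.

15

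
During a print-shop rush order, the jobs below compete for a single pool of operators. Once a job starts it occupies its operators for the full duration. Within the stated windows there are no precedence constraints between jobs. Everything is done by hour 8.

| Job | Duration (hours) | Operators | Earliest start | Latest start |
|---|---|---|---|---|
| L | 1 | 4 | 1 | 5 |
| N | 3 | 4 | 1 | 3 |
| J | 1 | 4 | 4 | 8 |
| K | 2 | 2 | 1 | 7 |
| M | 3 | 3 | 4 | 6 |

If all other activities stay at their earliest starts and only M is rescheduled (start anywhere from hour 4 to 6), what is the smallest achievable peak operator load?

M@4: h1:10  h2:6  h3:4  h4:7  h5:3  h6:3  h7:0  h8:0 → peak 10
M@5: h1:10  h2:6  h3:4  h4:4  h5:3  h6:3  h7:3  h8:0 → peak 10
M@6: h1:10  h2:6  h3:4  h4:4  h5:0  h6:3  h7:3  h8:3 → peak 10
Best is M@4, peak 10.

10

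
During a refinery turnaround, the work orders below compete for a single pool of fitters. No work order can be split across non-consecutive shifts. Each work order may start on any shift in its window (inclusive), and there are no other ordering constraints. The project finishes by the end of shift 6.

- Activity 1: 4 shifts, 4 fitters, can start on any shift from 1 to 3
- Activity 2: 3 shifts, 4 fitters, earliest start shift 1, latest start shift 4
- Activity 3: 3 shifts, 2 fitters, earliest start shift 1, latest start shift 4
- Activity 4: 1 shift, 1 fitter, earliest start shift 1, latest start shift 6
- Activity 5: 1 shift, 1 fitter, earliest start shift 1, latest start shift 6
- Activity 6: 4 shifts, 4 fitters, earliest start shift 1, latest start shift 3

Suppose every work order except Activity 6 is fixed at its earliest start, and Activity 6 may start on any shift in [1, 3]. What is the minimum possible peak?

Activity 6@1: s1:16  s2:14  s3:14  s4:8  s5:0  s6:0 → peak 16
Activity 6@2: s1:12  s2:14  s3:14  s4:8  s5:4  s6:0 → peak 14
Activity 6@3: s1:12  s2:10  s3:14  s4:8  s5:4  s6:4 → peak 14
Best is Activity 6@2, peak 14.

14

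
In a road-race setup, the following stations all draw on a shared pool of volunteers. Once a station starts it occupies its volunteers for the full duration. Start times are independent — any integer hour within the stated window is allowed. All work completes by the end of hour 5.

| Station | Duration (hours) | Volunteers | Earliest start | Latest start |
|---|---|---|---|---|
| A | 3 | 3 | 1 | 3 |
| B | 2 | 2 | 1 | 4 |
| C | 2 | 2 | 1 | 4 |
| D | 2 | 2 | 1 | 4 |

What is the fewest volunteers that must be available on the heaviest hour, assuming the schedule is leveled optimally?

5

Early-start (A@1, B@1, C@1, D@1) gives peak 9: h1:9  h2:9  h3:3  h4:0  h5:0.
Shift C→3, D→4.
Schedule A@1, B@1, C@3, D@4: h1:5  h2:5  h3:5  h4:4  h5:2 — peak 5.
Total volunteer-hours = 21 over 5 hours ⇒ peak ≥ ⌈21/5⌉ = 5, so 5 is optimal.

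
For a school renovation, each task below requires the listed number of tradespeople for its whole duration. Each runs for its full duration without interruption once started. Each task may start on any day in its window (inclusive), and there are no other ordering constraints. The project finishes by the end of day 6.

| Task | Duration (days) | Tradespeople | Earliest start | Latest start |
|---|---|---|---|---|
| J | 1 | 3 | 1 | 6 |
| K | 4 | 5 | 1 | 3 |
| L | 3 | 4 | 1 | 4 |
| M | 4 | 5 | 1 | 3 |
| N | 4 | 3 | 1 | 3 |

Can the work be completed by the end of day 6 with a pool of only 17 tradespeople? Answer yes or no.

Schedule J@1, K@1, L@1, M@1, N@2: d1:17  d2:17  d3:17  d4:13  d5:3  d6:0 — peak 17 ≤ 17.

yes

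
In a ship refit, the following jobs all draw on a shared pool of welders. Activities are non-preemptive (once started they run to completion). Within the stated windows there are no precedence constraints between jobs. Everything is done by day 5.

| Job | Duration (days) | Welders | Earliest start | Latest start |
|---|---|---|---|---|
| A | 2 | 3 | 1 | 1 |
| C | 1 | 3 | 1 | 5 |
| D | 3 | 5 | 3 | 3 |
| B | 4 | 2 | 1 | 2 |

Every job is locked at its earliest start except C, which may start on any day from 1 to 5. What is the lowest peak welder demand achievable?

8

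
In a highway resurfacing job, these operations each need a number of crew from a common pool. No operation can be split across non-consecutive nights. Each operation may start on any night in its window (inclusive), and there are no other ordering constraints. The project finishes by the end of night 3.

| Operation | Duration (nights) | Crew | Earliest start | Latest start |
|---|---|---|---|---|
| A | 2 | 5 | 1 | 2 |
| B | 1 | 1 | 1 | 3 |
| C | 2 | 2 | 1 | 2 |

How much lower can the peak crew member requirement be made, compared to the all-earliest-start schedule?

1

Early-start peak: n1:8  n2:7  n3:0 ⇒ 8.
Leveled (A@1, B@1, C@2): n1:6  n2:7  n3:2 ⇒ 7.
Reduction 8 − 7 = 1.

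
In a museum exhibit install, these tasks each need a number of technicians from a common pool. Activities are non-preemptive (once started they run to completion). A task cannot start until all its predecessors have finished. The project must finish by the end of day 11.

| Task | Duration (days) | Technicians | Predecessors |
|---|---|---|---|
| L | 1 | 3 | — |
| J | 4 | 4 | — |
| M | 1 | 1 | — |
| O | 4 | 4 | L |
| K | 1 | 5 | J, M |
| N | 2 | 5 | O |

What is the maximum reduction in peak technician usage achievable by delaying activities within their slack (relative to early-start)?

Early-start peak: d1:8  d2:8  d3:8  d4:8  d5:9  d6:5  d7:5  d8:0  d9:0  d10:0  d11:0 ⇒ 9.
Leveled (L@1, J@1, M@2, O@5, K@9, N@10): d1:7  d2:5  d3:4  d4:4  d5:4  d6:4  d7:4  d8:4  d9:5  d10:5  d11:5 ⇒ 7.
Reduction 9 − 7 = 2.

2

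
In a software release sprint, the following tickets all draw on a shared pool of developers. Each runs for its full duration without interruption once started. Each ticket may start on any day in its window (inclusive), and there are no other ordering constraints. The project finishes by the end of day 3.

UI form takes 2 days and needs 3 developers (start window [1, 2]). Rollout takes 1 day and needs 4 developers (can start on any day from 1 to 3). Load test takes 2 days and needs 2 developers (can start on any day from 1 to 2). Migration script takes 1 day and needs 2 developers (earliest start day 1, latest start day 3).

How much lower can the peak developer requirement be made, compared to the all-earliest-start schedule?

5

Early-start peak: d1:11  d2:5  d3:0 ⇒ 11.
Leveled (UI form@1, Rollout@3, Load test@1, Migration script@3): d1:5  d2:5  d3:6 ⇒ 6.
Reduction 11 − 6 = 5.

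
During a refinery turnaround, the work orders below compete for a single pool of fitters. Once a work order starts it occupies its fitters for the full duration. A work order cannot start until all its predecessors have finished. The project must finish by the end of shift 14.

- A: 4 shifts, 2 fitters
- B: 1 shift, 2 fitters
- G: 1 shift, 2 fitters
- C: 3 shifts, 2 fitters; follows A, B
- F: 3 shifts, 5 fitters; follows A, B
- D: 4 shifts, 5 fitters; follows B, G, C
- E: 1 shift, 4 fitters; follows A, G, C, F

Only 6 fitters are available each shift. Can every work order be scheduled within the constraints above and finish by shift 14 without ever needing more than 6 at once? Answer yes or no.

no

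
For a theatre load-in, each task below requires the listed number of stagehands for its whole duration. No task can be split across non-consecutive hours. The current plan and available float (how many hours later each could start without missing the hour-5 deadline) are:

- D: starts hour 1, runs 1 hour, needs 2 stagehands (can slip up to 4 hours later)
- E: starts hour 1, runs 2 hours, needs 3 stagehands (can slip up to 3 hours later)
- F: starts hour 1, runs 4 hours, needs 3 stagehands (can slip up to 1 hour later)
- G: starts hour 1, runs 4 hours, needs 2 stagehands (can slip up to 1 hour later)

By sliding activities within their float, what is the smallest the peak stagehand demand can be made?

8

Early-start (D@1, E@1, F@1, G@1) gives peak 10: h1:10  h2:8  h3:5  h4:5  h5:0.
Shift G→2.
Schedule D@1, E@1, F@1, G@2: h1:8  h2:8  h3:5  h4:5  h5:2 — peak 8.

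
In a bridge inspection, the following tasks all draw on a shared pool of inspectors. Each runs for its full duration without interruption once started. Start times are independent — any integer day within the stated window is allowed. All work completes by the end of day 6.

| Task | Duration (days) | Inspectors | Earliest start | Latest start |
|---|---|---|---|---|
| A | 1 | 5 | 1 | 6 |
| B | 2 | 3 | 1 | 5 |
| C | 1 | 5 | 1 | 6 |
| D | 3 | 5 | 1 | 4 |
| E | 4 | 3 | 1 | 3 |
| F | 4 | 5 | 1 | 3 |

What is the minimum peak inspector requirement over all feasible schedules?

13

Early-start (A@1, B@1, C@1, D@1, E@1, F@1) gives peak 26: d1:26  d2:16  d3:13  d4:8  d5:0  d6:0.
Shift D→2, E→2, F→3.
Schedule A@1, B@1, C@1, D@2, E@2, F@3: d1:13  d2:11  d3:13  d4:13  d5:8  d6:5 — peak 13.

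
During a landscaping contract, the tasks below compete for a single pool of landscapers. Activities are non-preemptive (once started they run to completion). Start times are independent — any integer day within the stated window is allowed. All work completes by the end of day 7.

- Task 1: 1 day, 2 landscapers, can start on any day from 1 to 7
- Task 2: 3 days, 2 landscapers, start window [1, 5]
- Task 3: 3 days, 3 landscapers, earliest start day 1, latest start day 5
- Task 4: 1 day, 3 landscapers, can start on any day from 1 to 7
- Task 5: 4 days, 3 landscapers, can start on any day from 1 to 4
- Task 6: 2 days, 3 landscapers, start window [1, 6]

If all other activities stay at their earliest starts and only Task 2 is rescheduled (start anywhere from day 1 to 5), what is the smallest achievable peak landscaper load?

Task 2@1: d1:16  d2:11  d3:8  d4:3  d5:0  d6:0  d7:0 → peak 16
Task 2@2: d1:14  d2:11  d3:8  d4:5  d5:0  d6:0  d7:0 → peak 14
Task 2@3: d1:14  d2:9  d3:8  d4:5  d5:2  d6:0  d7:0 → peak 14
Task 2@4: d1:14  d2:9  d3:6  d4:5  d5:2  d6:2  d7:0 → peak 14
Task 2@5: d1:14  d2:9  d3:6  d4:3  d5:2  d6:2  d7:2 → peak 14
Best is Task 2@2, peak 14.

14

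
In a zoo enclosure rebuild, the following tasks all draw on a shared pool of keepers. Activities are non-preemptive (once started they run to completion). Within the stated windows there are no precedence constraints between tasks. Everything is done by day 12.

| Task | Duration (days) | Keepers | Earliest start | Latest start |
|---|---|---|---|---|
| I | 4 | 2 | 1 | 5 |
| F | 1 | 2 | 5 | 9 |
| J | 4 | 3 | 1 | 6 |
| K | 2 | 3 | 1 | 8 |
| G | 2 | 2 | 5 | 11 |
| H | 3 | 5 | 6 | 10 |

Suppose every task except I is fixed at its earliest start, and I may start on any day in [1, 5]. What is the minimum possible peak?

I@1: d1:8  d2:8  d3:5  d4:5  d5:4  d6:7  d7:5  d8:5  d9:0  d10:0  d11:0  d12:0 → peak 8
I@2: d1:6  d2:8  d3:5  d4:5  d5:6  d6:7  d7:5  d8:5  d9:0  d10:0  d11:0  d12:0 → peak 8
I@3: d1:6  d2:6  d3:5  d4:5  d5:6  d6:9  d7:5  d8:5  d9:0  d10:0  d11:0  d12:0 → peak 9
I@4: d1:6  d2:6  d3:3  d4:5  d5:6  d6:9  d7:7  d8:5  d9:0  d10:0  d11:0  d12:0 → peak 9
I@5: d1:6  d2:6  d3:3  d4:3  d5:6  d6:9  d7:7  d8:7  d9:0  d10:0  d11:0  d12:0 → peak 9
Best is I@1, peak 8.

8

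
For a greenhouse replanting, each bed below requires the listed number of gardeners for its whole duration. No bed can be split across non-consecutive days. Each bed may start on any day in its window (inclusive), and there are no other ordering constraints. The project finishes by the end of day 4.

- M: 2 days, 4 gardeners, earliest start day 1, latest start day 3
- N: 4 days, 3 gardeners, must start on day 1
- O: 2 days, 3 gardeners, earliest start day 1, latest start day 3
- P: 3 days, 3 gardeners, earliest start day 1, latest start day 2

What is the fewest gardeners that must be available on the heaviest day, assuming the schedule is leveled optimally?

Early-start (M@1, N@1, O@1, P@1) gives peak 13: d1:13  d2:13  d3:6  d4:3.
Shift O→3.
Schedule M@1, N@1, O@3, P@1: d1:10  d2:10  d3:9  d4:6 — peak 10.
No arrangement of the 18 feasible schedules does better.

10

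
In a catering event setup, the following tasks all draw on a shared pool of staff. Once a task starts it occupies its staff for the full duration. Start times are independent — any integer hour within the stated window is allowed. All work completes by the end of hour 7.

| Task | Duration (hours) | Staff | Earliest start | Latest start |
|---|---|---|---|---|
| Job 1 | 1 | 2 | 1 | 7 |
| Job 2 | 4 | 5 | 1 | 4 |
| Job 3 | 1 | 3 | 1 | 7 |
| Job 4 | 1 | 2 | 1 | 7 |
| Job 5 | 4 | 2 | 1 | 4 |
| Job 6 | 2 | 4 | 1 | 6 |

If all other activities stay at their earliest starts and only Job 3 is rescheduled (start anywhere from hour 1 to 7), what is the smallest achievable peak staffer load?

Job 3@1: h1:18  h2:11  h3:7  h4:7  h5:0  h6:0  h7:0 → peak 18
Job 3@2: h1:15  h2:14  h3:7  h4:7  h5:0  h6:0  h7:0 → peak 15
Job 3@3: h1:15  h2:11  h3:10  h4:7  h5:0  h6:0  h7:0 → peak 15
Job 3@4: h1:15  h2:11  h3:7  h4:10  h5:0  h6:0  h7:0 → peak 15
Job 3@5: h1:15  h2:11  h3:7  h4:7  h5:3  h6:0  h7:0 → peak 15
Job 3@6: h1:15  h2:11  h3:7  h4:7  h5:0  h6:3  h7:0 → peak 15
Job 3@7: h1:15  h2:11  h3:7  h4:7  h5:0  h6:0  h7:3 → peak 15
Best is Job 3@2, peak 15.

15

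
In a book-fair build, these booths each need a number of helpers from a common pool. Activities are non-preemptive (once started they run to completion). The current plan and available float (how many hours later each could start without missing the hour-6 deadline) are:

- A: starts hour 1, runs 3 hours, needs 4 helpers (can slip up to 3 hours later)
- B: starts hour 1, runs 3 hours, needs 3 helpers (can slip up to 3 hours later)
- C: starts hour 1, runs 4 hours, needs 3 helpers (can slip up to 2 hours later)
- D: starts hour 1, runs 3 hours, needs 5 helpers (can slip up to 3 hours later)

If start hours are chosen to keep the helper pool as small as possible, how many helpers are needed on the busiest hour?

Early-start (A@1, B@1, C@1, D@1) gives peak 15: h1:15  h2:15  h3:15  h4:3  h5:0  h6:0.
Shift D→4.
Schedule A@1, B@1, C@1, D@4: h1:10  h2:10  h3:10  h4:8  h5:5  h6:5 — peak 10.

10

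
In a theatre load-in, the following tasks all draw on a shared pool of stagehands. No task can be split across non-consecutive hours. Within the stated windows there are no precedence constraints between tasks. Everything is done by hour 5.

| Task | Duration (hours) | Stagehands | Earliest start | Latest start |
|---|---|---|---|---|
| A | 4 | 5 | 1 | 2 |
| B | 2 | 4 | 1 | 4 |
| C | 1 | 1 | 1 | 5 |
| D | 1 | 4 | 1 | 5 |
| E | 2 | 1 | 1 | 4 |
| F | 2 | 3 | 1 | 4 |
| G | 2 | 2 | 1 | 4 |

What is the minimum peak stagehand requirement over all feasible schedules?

10

Early-start (A@1, B@1, C@1, D@1, E@1, F@1, G@1) gives peak 20: h1:20  h2:15  h3:5  h4:5  h5:0.
Shift D→3, E→2, F→4, G→4.
Schedule A@1, B@1, C@1, D@3, E@2, F@4, G@4: h1:10  h2:10  h3:10  h4:10  h5:5 — peak 10.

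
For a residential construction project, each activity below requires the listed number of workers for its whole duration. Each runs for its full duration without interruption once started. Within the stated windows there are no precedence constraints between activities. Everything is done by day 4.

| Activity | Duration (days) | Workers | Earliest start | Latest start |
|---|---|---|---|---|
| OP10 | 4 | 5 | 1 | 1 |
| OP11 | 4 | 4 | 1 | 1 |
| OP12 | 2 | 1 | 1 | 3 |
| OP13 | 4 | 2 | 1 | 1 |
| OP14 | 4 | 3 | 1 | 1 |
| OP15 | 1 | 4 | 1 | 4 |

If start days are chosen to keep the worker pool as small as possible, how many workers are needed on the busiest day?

Early-start (OP10@1, OP11@1, OP12@1, OP13@1, OP14@1, OP15@1) gives peak 19: d1:19  d2:15  d3:14  d4:14.
Shift OP15→3.
Schedule OP10@1, OP11@1, OP12@1, OP13@1, OP14@1, OP15@3: d1:15  d2:15  d3:18  d4:14 — peak 18.
No arrangement of the 12 feasible schedules does better.

18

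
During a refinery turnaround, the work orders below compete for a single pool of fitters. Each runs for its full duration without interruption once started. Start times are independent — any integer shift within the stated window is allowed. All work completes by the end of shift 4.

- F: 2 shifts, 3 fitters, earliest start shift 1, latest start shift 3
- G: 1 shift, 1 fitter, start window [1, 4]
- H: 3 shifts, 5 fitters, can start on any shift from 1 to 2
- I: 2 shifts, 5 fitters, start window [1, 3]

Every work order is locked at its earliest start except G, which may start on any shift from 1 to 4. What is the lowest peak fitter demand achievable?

G@1: s1:14  s2:13  s3:5  s4:0 → peak 14
G@2: s1:13  s2:14  s3:5  s4:0 → peak 14
G@3: s1:13  s2:13  s3:6  s4:0 → peak 13
G@4: s1:13  s2:13  s3:5  s4:1 → peak 13
Best is G@3, peak 13.

13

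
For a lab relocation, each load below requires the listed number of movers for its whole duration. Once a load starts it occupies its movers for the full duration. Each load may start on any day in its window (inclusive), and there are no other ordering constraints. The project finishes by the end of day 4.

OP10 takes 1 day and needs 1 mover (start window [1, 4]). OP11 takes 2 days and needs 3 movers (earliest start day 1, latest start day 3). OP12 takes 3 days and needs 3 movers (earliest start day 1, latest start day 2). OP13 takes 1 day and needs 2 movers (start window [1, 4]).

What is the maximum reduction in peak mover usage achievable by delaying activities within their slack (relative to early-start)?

Early-start peak: d1:9  d2:6  d3:3  d4:0 ⇒ 9.
Leveled (OP10@1, OP11@1, OP12@2, OP13@1): d1:6  d2:6  d3:3  d4:3 ⇒ 6.
Reduction 9 − 6 = 3.

3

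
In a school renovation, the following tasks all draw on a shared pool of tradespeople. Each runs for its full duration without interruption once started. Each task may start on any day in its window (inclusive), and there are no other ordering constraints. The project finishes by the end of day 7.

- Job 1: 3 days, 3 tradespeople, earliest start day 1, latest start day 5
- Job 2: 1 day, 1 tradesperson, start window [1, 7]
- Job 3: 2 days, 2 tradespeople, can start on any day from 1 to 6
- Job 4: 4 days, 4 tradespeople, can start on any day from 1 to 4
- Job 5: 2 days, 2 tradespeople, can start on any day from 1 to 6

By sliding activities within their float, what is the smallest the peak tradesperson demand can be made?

6

Early-start (Job 1@1, Job 2@1, Job 3@1, Job 4@1, Job 5@1) gives peak 12: d1:12  d2:11  d3:7  d4:4  d5:0  d6:0  d7:0.
Shift Job 4→4, Job 5→3.
Schedule Job 1@1, Job 2@1, Job 3@1, Job 4@4, Job 5@3: d1:6  d2:5  d3:5  d4:6  d5:4  d6:4  d7:4 — peak 6.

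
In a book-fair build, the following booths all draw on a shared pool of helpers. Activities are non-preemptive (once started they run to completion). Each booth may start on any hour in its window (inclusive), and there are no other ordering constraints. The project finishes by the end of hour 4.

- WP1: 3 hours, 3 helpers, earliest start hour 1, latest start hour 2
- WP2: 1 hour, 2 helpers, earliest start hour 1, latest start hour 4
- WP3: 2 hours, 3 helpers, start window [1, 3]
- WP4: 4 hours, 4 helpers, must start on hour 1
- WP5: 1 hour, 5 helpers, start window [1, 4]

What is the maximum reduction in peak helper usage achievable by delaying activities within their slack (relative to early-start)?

7

Early-start peak: h1:17  h2:10  h3:7  h4:4 ⇒ 17.
Leveled (WP1@1, WP2@1, WP3@2, WP4@1, WP5@4): h1:9  h2:10  h3:10  h4:9 ⇒ 10.
Reduction 17 − 10 = 7.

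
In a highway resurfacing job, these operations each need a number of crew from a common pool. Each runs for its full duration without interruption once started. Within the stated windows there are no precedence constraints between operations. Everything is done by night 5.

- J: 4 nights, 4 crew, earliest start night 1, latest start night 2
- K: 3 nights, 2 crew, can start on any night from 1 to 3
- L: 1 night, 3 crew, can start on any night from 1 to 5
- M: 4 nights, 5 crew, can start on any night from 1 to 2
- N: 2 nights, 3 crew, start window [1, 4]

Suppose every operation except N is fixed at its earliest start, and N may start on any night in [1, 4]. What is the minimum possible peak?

N@1: n1:17  n2:14  n3:11  n4:9  n5:0 → peak 17
N@2: n1:14  n2:14  n3:14  n4:9  n5:0 → peak 14
N@3: n1:14  n2:11  n3:14  n4:12  n5:0 → peak 14
N@4: n1:14  n2:11  n3:11  n4:12  n5:3 → peak 14
Best is N@2, peak 14.

14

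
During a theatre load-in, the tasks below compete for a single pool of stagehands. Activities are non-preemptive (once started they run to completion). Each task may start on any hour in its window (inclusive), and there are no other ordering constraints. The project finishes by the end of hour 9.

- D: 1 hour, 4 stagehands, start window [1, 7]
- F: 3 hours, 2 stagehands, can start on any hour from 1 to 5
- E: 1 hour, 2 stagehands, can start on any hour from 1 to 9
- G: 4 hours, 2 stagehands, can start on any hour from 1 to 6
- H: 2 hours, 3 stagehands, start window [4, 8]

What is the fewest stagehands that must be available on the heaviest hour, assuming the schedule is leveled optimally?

Early-start (D@1, F@1, E@1, G@1, H@4) gives peak 10: h1:10  h2:4  h3:4  h4:5  h5:3  h6:0  h7:0  h8:0  h9:0.
Shift F→2, E→2, G→3, H→7.
Schedule D@1, F@2, E@2, G@3, H@7: h1:4  h2:4  h3:4  h4:4  h5:2  h6:2  h7:3  h8:3  h9:0 — peak 4.

4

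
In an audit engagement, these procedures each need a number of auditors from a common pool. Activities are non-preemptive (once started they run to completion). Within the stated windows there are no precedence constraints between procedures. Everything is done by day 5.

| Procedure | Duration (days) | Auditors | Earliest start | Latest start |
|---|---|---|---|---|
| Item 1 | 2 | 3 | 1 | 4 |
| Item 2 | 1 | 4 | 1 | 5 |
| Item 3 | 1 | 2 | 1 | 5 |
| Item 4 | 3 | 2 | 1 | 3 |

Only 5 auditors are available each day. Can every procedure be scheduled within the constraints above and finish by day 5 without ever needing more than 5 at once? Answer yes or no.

Schedule Item 1@1, Item 2@4, Item 3@3, Item 4@1: d1:5  d2:5  d3:4  d4:4  d5:0 — peak 5 ≤ 5.

yes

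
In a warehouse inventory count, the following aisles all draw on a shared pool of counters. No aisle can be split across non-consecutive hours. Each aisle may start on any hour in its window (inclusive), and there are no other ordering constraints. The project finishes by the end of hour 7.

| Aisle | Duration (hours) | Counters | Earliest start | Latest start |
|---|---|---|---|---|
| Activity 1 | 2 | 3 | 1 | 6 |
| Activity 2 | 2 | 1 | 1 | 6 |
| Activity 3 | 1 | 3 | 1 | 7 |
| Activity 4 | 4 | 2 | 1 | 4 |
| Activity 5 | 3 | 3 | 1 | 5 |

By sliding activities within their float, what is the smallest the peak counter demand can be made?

Early-start (Activity 1@1, Activity 2@1, Activity 3@1, Activity 4@1, Activity 5@1) gives peak 12: h1:12  h2:9  h3:5  h4:2  h5:0  h6:0  h7:0.
Shift Activity 3→3, Activity 4→3, Activity 5→4.
Schedule Activity 1@1, Activity 2@1, Activity 3@3, Activity 4@3, Activity 5@4: h1:4  h2:4  h3:5  h4:5  h5:5  h6:5  h7:0 — peak 5.

5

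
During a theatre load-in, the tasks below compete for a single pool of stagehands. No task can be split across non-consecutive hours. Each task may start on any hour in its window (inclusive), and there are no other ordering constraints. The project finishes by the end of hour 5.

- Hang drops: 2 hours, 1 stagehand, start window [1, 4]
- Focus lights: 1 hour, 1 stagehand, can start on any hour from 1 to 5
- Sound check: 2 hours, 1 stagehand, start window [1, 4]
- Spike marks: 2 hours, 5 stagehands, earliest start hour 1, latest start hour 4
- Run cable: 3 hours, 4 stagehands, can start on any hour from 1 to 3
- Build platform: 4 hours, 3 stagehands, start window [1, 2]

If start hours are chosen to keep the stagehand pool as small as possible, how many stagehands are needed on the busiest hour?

Early-start (Hang drops@1, Focus lights@1, Sound check@1, Spike marks@1, Run cable@1, Build platform@1) gives peak 15: h1:15  h2:14  h3:7  h4:3  h5:0.
Shift Spike marks→4, Build platform→2.
Schedule Hang drops@1, Focus lights@1, Sound check@1, Spike marks@4, Run cable@1, Build platform@2: h1:7  h2:9  h3:7  h4:8  h5:8 — peak 9.

9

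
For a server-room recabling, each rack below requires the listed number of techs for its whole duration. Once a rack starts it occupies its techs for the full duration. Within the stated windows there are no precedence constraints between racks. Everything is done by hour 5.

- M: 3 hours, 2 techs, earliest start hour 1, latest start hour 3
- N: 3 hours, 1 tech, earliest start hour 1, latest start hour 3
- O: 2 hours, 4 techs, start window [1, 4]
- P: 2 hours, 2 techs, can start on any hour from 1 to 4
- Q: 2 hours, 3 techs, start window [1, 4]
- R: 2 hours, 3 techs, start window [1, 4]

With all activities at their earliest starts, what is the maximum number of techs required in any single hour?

15

Early-start schedule: M@1, N@1, O@1, P@1, Q@1, R@1.
Load per hour: hour 1: 15, hour 2: 15, hour 3: 3, hour 4: 0, hour 5: 0.
Peak is 15.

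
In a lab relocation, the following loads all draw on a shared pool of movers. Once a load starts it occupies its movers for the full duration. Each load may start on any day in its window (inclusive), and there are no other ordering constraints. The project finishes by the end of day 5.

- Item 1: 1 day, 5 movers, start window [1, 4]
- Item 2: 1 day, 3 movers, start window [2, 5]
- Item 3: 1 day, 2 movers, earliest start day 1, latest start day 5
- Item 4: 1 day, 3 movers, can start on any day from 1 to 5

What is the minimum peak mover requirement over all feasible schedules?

Early-start (Item 1@1, Item 2@2, Item 3@1, Item 4@1) gives peak 10: d1:10  d2:3  d3:0  d4:0  d5:0.
Shift Item 3→2, Item 4→3.
Schedule Item 1@1, Item 2@2, Item 3@2, Item 4@3: d1:5  d2:5  d3:3  d4:0  d5:0 — peak 5.

5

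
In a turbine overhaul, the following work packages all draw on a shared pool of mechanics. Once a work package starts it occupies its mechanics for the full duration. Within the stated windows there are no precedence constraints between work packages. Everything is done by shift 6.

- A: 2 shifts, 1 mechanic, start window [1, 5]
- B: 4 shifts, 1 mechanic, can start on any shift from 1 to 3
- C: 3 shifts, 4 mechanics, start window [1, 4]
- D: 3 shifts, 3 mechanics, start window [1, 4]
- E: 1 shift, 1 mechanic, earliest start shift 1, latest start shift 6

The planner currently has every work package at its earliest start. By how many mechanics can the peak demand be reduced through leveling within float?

Early-start peak: s1:10  s2:9  s3:8  s4:1  s5:0  s6:0 ⇒ 10.
Leveled (A@1, B@1, C@4, D@1, E@3): s1:5  s2:5  s3:5  s4:5  s5:4  s6:4 ⇒ 5.
Reduction 10 − 5 = 5.

5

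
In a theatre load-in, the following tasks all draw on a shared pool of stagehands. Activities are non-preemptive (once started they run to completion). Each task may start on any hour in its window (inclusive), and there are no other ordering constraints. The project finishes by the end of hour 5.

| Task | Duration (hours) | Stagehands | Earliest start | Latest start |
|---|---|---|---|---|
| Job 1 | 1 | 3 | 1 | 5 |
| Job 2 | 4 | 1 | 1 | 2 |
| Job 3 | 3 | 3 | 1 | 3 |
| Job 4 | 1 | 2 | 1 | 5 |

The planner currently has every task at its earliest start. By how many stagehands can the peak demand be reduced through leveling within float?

Early-start peak: h1:9  h2:4  h3:4  h4:1  h5:0 ⇒ 9.
Leveled (Job 1@1, Job 2@1, Job 3@2, Job 4@5): h1:4  h2:4  h3:4  h4:4  h5:2 ⇒ 4.
Reduction 9 − 4 = 5.

5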